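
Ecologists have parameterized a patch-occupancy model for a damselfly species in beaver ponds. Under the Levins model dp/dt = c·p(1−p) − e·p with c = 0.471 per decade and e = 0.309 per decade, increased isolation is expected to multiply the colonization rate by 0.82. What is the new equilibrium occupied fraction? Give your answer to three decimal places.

0.200

Before: p* = 1 − 0.309/0.471 = 0.3439.
After the change, c = 0.38622, e = 0.309, so p* = 1 − 0.309/0.38622 = 0.1999.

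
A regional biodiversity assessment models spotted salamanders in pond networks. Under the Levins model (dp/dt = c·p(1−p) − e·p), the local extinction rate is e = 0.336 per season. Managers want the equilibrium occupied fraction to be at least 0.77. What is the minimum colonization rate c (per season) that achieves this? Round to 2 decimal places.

1.46

p* = 1 − e/c ≥ 0.77 requires e/c ≤ 0.2300, i.e. c ≥ e/0.2300.
c_min = 0.336/0.2300 = 1.4609.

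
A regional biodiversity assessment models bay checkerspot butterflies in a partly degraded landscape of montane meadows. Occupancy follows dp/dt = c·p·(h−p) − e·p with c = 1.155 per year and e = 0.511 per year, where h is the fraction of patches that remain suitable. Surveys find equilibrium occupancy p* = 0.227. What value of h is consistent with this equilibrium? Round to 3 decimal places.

At equilibrium c(h−p*) = e, so h = p* + e/c.
h = 0.227 + 0.511/1.155 = 0.227 + 0.4424 = 0.6694.

0.669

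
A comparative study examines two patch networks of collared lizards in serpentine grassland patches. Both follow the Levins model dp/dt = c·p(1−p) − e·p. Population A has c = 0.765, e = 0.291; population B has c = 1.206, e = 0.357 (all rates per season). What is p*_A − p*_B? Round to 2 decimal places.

-0.08

A: p*_A = 1 − 0.291/0.765 = 0.6196.
B: p*_B = 1 − 0.357/1.206 = 0.7040.
p*_A − p*_B = 0.6196 − 0.7040 = -0.0844.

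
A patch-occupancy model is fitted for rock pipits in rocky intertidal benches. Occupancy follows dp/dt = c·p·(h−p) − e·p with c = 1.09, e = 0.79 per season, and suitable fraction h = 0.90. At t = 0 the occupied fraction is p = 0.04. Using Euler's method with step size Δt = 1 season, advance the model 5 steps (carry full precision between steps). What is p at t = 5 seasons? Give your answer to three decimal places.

Update rule: p ← p + [c·p·(h−p) − e·p]·Δt with Δt = 1.
p: 0.04000 → 0.04590  (Δp = +0.00590)
p: 0.04590 → 0.05237  (Δp = +0.00647)
p: 0.05237 → 0.05938  (Δp = +0.00701)
p: 0.05938 → 0.06688  (Δp = +0.00750)
p: 0.06688 → 0.07478  (Δp = +0.00790)

0.075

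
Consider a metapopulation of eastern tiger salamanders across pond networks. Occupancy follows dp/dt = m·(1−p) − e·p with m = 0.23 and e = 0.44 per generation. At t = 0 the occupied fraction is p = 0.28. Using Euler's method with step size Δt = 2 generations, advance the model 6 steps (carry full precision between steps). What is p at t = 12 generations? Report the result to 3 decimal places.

Update rule: p ← p + [m·(1−p) − e·p]·Δt with Δt = 2.
t = 2: p = 0.28000 + (+0.08480) = 0.36480
t = 4: p = 0.36480 + (-0.02883) = 0.33597
t = 6: p = 0.33597 + (+0.00980) = 0.34577
t = 8: p = 0.34577 + (-0.00333) = 0.34244
t = 10: p = 0.34244 + (+0.00113) = 0.34357
t = 12: p = 0.34357 + (-0.00039) = 0.34319

0.343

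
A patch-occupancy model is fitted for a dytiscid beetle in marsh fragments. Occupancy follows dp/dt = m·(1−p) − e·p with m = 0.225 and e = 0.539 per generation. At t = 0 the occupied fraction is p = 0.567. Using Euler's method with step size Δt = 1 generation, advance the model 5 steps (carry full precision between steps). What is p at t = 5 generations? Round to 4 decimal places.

Update rule: p ← p + [m·(1−p) − e·p]·Δt with Δt = 1.
step 1: Δp = -0.20819, p = 0.35881
step 2: Δp = -0.04913, p = 0.30968
step 3: Δp = -0.01160, p = 0.29808
step 4: Δp = -0.00274, p = 0.29535
step 5: Δp = -0.00065, p = 0.29470

0.2947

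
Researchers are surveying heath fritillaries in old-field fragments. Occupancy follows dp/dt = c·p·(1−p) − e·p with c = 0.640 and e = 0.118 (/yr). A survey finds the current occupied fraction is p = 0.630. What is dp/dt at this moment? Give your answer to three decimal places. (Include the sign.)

Colonization term: c·p·(1−p) = 0.640×0.630×0.3700 = 0.14918.
Extinction term: e·p = 0.07434.
dp/dt = 0.14918 − 0.07434 = 0.07484.

0.075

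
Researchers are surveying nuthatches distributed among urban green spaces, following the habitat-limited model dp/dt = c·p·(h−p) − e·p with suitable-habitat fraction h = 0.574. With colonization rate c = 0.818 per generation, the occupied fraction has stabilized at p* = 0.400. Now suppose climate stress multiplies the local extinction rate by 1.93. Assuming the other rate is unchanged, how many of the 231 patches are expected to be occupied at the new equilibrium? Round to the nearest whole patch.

Balance c(h−p*) = e gives e = 0.818×(0.574 − 0.40000) = 0.14233.
New p* = 0.574 − e/c = 0.574 − 0.27470/0.81800 = 0.23818.
Expected occupied = 231 × 0.23818 = 55.02 ≈ 55.

55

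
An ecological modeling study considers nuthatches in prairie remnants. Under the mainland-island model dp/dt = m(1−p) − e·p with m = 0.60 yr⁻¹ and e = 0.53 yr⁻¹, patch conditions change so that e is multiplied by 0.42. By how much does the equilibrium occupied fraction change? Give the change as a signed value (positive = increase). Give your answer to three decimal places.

Before: p* = 0.60/(0.60+0.53) = 0.5310.
After: m = 0.6, e = 0.2226; p* = 0.6/0.8226 = 0.7294.
Δp* = 0.7294 − 0.5310 = +0.1984.

0.198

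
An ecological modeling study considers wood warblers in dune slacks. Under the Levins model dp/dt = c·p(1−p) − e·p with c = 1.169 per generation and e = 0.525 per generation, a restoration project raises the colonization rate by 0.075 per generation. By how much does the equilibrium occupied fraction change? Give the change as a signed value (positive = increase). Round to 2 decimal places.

Before: p* = 1 − 0.525/1.169 = 0.5509.
After the change, c = 1.244, e = 0.525, so p* = 1 − 0.525/1.244 = 0.5780.
Δp* = 0.5780 − 0.5509 = +0.0271.

0.03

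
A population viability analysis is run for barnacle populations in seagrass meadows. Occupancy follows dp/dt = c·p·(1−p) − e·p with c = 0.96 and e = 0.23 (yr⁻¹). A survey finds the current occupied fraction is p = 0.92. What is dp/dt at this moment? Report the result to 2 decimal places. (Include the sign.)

Colonization term: c·p·(1−p) = 0.96×0.92×0.0800 = 0.07066.
Extinction term: e·p = 0.21160.
dp/dt = 0.07066 − 0.21160 = -0.14094.

-0.14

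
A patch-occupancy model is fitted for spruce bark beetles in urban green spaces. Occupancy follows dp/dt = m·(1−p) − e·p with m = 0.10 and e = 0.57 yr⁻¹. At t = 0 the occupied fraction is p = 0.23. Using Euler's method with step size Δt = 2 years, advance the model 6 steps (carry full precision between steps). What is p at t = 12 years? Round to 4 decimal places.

0.1494

Update rule: p ← p + [m·(1−p) − e·p]·Δt with Δt = 2.
  1  |  dp/dt·Δt = -0.108200  |  p_1 = 0.121800
  2  |  dp/dt·Δt = +0.036788  |  p_2 = 0.158588
  3  |  dp/dt·Δt = -0.012508  |  p_3 = 0.146080
  4  |  dp/dt·Δt = +0.004253  |  p_4 = 0.150333
  5  |  dp/dt·Δt = -0.001446  |  p_5 = 0.148887
  6  |  dp/dt·Δt = +0.000492  |  p_6 = 0.149378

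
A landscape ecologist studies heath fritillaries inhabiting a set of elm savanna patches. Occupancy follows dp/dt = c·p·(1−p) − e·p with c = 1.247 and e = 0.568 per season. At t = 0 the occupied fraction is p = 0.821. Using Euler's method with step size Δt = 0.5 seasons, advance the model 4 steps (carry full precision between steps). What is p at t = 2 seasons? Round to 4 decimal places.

Update rule: p ← p + [c·p·(1−p) − e·p]·Δt with Δt = 0.5.
  1  |  dp/dt·Δt = -0.141535  |  p_1 = 0.679465
  2  |  dp/dt·Δt = -0.057175  |  p_2 = 0.622290
  3  |  dp/dt·Δt = -0.030180  |  p_3 = 0.592111
  4  |  dp/dt·Δt = -0.017574  |  p_4 = 0.574536

0.5745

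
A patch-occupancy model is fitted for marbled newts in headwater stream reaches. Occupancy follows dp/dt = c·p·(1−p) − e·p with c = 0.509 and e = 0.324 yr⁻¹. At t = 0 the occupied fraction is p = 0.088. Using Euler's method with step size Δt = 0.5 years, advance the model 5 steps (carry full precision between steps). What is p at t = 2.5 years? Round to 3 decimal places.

0.122

Update rule: p ← p + [c·p·(1−p) − e·p]·Δt with Δt = 0.5.
p: 0.08800 → 0.09417  (Δp = +0.00617)
p: 0.09417 → 0.10062  (Δp = +0.00645)
p: 0.10062 → 0.10735  (Δp = +0.00673)
p: 0.10735 → 0.11435  (Δp = +0.00700)
p: 0.11435 → 0.12160  (Δp = +0.00725)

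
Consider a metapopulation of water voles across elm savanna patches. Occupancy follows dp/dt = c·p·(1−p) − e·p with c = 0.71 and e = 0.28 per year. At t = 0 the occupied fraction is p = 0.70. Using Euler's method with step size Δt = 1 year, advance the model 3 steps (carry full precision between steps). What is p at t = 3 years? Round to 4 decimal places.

Update rule: p ← p + [c·p·(1−p) − e·p]·Δt with Δt = 1.
step 1: Δp = -0.04690, p = 0.65310
step 2: Δp = -0.02201, p = 0.63109
step 3: Δp = -0.01141, p = 0.61968

0.6197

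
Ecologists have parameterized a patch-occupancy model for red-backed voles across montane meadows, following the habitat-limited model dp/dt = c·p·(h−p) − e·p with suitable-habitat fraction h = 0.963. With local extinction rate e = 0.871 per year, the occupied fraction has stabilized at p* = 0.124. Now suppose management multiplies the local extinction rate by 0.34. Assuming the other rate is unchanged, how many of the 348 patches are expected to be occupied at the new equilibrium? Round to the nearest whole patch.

236

Balance c(h−p*) = e gives c = e/(0.963 − 0.12400) = 0.871/0.83900 = 1.03814.
New p* = 0.963 − e/c = 0.963 − 0.29614/1.03814 = 0.67774.
Expected occupied = 348 × 0.67774 = 235.85 ≈ 236.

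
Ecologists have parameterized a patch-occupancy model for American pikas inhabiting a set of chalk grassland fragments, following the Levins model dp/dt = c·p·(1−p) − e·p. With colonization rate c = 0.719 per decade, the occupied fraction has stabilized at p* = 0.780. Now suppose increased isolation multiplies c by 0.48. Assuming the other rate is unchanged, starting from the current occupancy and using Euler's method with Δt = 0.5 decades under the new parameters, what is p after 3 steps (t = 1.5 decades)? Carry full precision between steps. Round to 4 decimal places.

0.6989

Balance c(1−p*) = e gives e = 0.719×(1 − 0.78000) = 0.15818.
Starting from p₀ = 0.78000; update p ← p + (dp/dt)·Δt with the new parameters.
p: 0.78000 → 0.74792  (Δp = -0.03208)
p: 0.74792 → 0.72130  (Δp = -0.02662)
p: 0.72130 → 0.69894  (Δp = -0.02236)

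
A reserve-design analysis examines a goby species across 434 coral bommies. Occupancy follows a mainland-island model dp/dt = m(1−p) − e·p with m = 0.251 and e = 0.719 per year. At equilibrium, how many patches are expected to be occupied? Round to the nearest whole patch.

112

p* = m/(m+e) = 0.251/0.9700 = 0.2588.
Expected occupied patches = N × p* = 434 × 0.2588 = 112.30 ≈ 112.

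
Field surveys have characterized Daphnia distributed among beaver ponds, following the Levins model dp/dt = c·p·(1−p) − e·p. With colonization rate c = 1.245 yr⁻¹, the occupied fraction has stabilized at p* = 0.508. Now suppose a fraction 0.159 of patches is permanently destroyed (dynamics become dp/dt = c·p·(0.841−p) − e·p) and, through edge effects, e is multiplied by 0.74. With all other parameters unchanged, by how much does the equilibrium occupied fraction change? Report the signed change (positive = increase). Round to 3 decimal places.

-0.031

Balance c(1−p*) = e gives e = 1.245×(1 − 0.50800) = 0.61254.
New p* = 0.841 − e/c = 0.841 − 0.45328/1.24500 = 0.47692.
Δp* = 0.47692 − 0.50800 = -0.03108.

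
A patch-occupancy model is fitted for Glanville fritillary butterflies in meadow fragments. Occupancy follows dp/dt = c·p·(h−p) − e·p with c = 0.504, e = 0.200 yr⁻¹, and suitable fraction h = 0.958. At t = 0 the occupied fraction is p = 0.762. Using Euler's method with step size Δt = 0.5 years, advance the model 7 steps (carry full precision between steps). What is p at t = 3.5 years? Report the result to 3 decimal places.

0.615

Update rule: p ← p + [c·p·(h−p) − e·p]·Δt with Δt = 0.5.
t = 0.5: p = 0.76200 + (-0.03856) = 0.72344
t = 1: p = 0.72344 + (-0.02958) = 0.69386
t = 1.5: p = 0.69386 + (-0.02320) = 0.67066
t = 2: p = 0.67066 + (-0.01850) = 0.65215
t = 2.5: p = 0.65215 + (-0.01495) = 0.63720
t = 3: p = 0.63720 + (-0.01221) = 0.62499
t = 3.5: p = 0.62499 + (-0.01005) = 0.61494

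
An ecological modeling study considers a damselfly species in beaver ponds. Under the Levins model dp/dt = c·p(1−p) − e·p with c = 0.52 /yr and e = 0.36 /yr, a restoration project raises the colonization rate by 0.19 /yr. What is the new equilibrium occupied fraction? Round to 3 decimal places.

0.493

Before: p* = 1 − 0.36/0.52 = 0.3077.
After the change, c = 0.71, e = 0.36, so p* = 1 − 0.36/0.71 = 0.4930.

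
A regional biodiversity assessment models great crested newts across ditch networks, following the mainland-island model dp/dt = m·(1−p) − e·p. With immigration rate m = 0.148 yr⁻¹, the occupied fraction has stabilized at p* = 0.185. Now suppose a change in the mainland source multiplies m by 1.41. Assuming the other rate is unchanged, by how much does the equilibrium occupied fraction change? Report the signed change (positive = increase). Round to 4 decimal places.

0.0575

Balance m(1−p*) = e·p* gives e = m(1−p*)/p* = 0.148×0.81500/0.18500 = 0.65200.
New p* = m/(m+e) = 0.20868/(0.20868+0.65200) = 0.24246.
Δp* = 0.24246 − 0.18500 = +0.05746.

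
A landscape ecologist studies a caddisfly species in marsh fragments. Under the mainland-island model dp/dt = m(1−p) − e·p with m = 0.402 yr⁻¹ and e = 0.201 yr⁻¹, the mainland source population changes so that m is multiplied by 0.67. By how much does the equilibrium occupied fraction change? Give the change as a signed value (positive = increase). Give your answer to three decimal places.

-0.094

Before: p* = 0.402/(0.402+0.201) = 0.6667.
After: m = 0.26934, e = 0.201; p* = 0.26934/0.4703 = 0.5726.
Δp* = 0.5726 − 0.6667 = -0.0940.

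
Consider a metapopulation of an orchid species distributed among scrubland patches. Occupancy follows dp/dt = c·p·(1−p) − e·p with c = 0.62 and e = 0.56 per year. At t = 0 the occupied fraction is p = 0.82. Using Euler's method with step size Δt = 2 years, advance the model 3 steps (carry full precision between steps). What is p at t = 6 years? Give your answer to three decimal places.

0.087

Update rule: p ← p + [c·p·(1−p) − e·p]·Δt with Δt = 2.
t = 2: p = 0.82000 + (-0.73538) = 0.08462
t = 4: p = 0.08462 + (+0.00127) = 0.08590
t = 6: p = 0.08590 + (+0.00116) = 0.08706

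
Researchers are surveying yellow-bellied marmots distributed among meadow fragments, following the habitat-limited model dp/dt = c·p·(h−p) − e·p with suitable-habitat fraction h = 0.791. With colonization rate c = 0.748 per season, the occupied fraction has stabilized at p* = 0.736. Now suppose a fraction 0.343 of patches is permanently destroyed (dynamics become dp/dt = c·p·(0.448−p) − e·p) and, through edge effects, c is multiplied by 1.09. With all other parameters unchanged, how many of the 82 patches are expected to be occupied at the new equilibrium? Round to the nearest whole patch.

Balance c(h−p*) = e gives e = 0.748×(0.791 − 0.73600) = 0.04114.
New p* = 0.448 − e/c = 0.448 − 0.04114/0.81532 = 0.39754.
Expected occupied = 82 × 0.39754 = 32.60 ≈ 33.

33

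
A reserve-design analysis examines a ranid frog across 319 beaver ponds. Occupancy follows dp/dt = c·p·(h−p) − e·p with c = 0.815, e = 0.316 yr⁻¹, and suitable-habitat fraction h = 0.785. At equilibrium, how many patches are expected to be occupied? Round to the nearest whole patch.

127

p* = h − e/c = 0.785 − 0.3877 = 0.3973.
Expected occupied patches = N × p* = 319 × 0.3973 = 126.73 ≈ 127.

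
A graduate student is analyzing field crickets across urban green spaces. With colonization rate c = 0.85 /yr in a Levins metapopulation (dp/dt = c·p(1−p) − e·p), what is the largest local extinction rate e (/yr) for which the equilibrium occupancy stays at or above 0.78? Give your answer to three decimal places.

0.187

1 − e/c ≥ 0.78 ⇒ e ≤ c(1 − 0.78) = 0.85 × 0.2200.
e_max = 0.1870.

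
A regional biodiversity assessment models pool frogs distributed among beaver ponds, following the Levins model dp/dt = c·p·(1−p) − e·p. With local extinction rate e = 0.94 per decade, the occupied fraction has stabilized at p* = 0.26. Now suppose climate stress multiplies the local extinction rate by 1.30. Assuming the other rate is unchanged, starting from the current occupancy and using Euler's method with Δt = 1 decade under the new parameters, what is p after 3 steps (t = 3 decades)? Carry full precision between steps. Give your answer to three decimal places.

0.130

Balance c(1−p*) = e gives c = e/(1 − 0.26000) = 0.94/0.74000 = 1.27027.
Starting from p₀ = 0.26000; update p ← p + (dp/dt)·Δt with the new parameters.
step 1: Δp = -0.07332, p = 0.18668
step 2: Δp = -0.03526, p = 0.15142
step 3: Δp = -0.02182, p = 0.12961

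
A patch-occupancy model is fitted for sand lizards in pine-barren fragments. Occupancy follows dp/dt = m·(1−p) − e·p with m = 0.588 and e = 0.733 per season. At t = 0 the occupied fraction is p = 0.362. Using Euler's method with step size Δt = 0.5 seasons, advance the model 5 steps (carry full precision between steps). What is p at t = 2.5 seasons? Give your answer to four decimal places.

0.4447

Update rule: p ← p + [m·(1−p) − e·p]·Δt with Δt = 0.5.
step 1: Δp = +0.05490, p = 0.41690
step 2: Δp = +0.01864, p = 0.43554
step 3: Δp = +0.00633, p = 0.44186
step 4: Δp = +0.00215, p = 0.44401
step 5: Δp = +0.00073, p = 0.44474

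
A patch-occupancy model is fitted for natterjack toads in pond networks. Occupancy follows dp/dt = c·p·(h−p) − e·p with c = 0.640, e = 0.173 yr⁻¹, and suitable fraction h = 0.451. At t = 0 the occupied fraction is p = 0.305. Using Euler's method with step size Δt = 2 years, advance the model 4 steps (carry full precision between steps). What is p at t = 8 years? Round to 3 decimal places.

Update rule: p ← p + [c·p·(h−p) − e·p]·Δt with Δt = 2.
step 1: Δp = -0.04853, p = 0.25647
step 2: Δp = -0.02488, p = 0.23159
step 3: Δp = -0.01509, p = 0.21650
step 4: Δp = -0.00992, p = 0.20658

0.207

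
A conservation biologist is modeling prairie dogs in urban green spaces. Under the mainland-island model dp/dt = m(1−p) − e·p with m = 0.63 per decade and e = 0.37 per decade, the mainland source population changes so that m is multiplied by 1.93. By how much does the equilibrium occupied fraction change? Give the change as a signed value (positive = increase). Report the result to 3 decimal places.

0.137

Before: p* = 0.63/(0.63+0.37) = 0.6300.
After: m = 1.2159, e = 0.37; p* = 1.2159/1.5859 = 0.7667.
Δp* = 0.7667 − 0.6300 = +0.1367.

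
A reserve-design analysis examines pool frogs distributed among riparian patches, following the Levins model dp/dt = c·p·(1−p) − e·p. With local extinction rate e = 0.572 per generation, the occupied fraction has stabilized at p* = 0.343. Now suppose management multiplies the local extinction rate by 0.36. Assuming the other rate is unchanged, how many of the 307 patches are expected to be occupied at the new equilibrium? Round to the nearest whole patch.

Balance c(1−p*) = e gives c = e/(1 − 0.34300) = 0.572/0.65700 = 0.87062.
New p* = 1 − e/c = 1 − 0.20592/0.87062 = 0.76348.
Expected occupied = 307 × 0.76348 = 234.39 ≈ 234.

234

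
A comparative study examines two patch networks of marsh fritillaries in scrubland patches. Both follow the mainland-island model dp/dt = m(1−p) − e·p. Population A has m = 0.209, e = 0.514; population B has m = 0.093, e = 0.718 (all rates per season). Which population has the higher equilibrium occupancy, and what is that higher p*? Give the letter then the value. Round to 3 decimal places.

A: p*_A = m/(m+e) = 0.209/0.7230 = 0.2891.
B: p*_B = 0.093/0.8110 = 0.1147.
A is higher at 0.2891.

A, 0.289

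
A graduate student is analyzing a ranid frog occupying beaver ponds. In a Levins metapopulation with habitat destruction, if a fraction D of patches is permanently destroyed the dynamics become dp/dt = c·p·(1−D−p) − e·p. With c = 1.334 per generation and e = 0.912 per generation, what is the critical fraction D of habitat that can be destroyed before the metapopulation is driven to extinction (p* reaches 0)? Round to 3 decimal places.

The nontrivial equilibrium is p* = (1−D) − e/c; extinction occurs when this hits zero.
So D_crit = 1 − e/c = 1 − 0.912/1.334 = 1 − 0.6837 = 0.3163.
This equals the undisturbed p*, a classic result of Lande's extension.

0.316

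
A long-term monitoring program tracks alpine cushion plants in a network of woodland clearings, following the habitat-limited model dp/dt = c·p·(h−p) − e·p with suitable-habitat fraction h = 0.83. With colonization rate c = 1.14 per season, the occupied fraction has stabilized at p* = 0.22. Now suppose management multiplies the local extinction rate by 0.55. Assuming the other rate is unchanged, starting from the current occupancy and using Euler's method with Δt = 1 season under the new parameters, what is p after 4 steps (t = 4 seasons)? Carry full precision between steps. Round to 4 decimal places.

Balance c(h−p*) = e gives e = 1.14×(0.83 − 0.22000) = 0.69540.
Starting from p₀ = 0.22000; update p ← p + (dp/dt)·Δt with the new parameters.
step 1: Δp = +0.06884, p = 0.28884
step 2: Δp = +0.06772, p = 0.35656
step 3: Δp = +0.05607, p = 0.41263
step 4: Δp = +0.03851, p = 0.45114

0.4511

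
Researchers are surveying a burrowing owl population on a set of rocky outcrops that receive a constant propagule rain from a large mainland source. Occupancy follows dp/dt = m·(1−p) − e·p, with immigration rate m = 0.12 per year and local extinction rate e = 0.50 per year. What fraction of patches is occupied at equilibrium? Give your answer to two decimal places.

At equilibrium the propagule rain into empty patches balances local extinction: m(1−p*) = e·p*.
p* = m/(m+e) = 0.12/(0.12+0.50) = 0.12/0.6200 = 0.1935.

0.19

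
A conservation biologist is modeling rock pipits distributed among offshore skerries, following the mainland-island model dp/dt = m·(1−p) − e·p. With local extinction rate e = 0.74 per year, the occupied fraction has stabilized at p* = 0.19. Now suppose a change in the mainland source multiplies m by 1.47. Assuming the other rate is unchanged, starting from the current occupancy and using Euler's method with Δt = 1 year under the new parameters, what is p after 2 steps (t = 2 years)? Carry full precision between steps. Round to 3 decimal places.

0.256

Balance m(1−p*) = e·p* gives m = e·p*/(1−p*) = 0.74×0.19000/0.81000 = 0.17358.
Starting from p₀ = 0.19000; update p ← p + (dp/dt)·Δt with the new parameters.
  1  |  dp/dt·Δt = +0.066082  |  p_1 = 0.256082
  2  |  dp/dt·Δt = +0.000320  |  p_2 = 0.256402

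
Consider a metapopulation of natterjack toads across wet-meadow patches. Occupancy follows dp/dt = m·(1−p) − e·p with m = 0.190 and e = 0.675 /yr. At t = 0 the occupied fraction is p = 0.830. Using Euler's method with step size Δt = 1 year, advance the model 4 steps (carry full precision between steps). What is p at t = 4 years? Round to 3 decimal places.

0.220

Update rule: p ← p + [m·(1−p) − e·p]·Δt with Δt = 1.
  1  |  dp/dt·Δt = -0.527950  |  p_1 = 0.302050
  2  |  dp/dt·Δt = -0.071273  |  p_2 = 0.230777
  3  |  dp/dt·Δt = -0.009622  |  p_3 = 0.221155
  4  |  dp/dt·Δt = -0.001299  |  p_4 = 0.219856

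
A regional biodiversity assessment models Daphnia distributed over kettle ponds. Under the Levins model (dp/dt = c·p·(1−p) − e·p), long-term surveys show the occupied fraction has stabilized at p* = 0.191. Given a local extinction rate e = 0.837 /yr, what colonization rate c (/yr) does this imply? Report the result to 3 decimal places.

1.035

At equilibrium c(1−p*) = e, so c = e/(1−p*).
c = 0.837/(1 − 0.191) = 0.837/0.8090 = 1.0346.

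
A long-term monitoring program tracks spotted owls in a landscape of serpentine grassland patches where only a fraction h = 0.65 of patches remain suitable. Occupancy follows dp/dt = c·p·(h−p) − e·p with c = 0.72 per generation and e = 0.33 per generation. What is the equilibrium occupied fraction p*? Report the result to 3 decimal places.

Setting dp/dt = 0 and dividing by p* gives c·(h−p*) = e.
So p* = h − e/c = 0.65 − 0.33/0.72 = 0.65 − 0.4583 = 0.1917.

0.192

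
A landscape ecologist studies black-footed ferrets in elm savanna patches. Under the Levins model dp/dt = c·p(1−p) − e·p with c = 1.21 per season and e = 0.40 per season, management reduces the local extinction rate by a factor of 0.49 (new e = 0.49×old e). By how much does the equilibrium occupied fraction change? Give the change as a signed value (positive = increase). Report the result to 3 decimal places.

Before: p* = 1 − 0.40/1.21 = 0.6694.
After the change, c = 1.21, e = 0.196, so p* = 1 − 0.196/1.21 = 0.8380.
Δp* = 0.8380 − 0.6694 = +0.1686.

0.169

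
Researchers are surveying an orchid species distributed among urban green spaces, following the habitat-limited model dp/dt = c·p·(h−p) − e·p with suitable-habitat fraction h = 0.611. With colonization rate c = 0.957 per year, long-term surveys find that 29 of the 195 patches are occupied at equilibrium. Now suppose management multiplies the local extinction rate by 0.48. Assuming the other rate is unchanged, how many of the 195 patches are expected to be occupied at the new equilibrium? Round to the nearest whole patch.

Observed p* = 29/195 = 0.14872.
Balance c(h−p*) = e gives e = 0.957×(0.611 − 0.14872) = 0.44240.
New p* = 0.611 − e/c = 0.611 − 0.21235/0.95700 = 0.38911.
Expected occupied = 195 × 0.38911 = 75.88 ≈ 76.

76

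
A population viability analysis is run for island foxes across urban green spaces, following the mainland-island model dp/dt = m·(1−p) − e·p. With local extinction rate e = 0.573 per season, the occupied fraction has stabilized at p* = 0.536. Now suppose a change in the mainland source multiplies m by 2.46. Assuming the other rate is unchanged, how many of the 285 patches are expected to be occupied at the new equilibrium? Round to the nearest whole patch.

Balance m(1−p*) = e·p* gives m = e·p*/(1−p*) = 0.573×0.53600/0.46400 = 0.66191.
New p* = m/(m+e) = 1.62830/(1.62830+0.57300) = 0.73970.
Expected occupied = 285 × 0.73970 = 210.81 ≈ 211.

211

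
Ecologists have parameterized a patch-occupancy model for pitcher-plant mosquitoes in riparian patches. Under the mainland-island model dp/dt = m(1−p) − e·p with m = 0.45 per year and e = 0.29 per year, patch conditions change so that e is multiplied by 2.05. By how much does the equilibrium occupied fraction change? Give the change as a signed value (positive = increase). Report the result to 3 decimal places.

Before: p* = 0.45/(0.45+0.29) = 0.6081.
After: m = 0.45, e = 0.5945; p* = 0.45/1.0445 = 0.4308.
Δp* = 0.4308 − 0.6081 = -0.1773.

-0.177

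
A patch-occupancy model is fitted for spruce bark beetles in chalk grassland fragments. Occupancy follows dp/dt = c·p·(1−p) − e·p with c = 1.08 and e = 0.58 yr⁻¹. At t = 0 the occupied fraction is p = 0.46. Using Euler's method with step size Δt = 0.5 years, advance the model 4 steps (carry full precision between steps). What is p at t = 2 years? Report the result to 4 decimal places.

Update rule: p ← p + [c·p·(1−p) − e·p]·Δt with Δt = 0.5.
  1  |  dp/dt·Δt = +0.000736  |  p_1 = 0.460736
  2  |  dp/dt·Δt = +0.000554  |  p_2 = 0.461290
  3  |  dp/dt·Δt = +0.000417  |  p_3 = 0.461707
  4  |  dp/dt·Δt = +0.000313  |  p_4 = 0.462020

0.4620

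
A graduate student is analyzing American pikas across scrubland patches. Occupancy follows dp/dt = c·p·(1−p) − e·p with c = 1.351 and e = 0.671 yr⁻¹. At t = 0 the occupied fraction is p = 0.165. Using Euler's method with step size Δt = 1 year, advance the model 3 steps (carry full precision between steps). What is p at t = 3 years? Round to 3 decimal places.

Update rule: p ← p + [c·p·(1−p) − e·p]·Δt with Δt = 1.
step 1: Δp = +0.07542, p = 0.24042
step 2: Δp = +0.08540, p = 0.32581
step 3: Δp = +0.07814, p = 0.40395

0.404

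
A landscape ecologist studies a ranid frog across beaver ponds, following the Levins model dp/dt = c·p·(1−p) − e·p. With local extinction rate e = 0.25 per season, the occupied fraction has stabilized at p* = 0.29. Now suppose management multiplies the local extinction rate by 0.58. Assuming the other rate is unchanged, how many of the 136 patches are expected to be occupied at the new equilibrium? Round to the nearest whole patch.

Balance c(1−p*) = e gives c = e/(1 − 0.29000) = 0.25/0.71000 = 0.35211.
New p* = 1 − e/c = 1 − 0.14500/0.35211 = 0.58820.
Expected occupied = 136 × 0.58820 = 80.00 ≈ 80.

80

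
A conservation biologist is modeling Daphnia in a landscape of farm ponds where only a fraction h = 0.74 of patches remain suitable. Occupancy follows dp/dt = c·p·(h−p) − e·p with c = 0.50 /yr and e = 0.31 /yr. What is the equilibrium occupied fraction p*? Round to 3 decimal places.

Setting dp/dt = 0 and dividing by p* gives c·(h−p*) = e.
So p* = h − e/c = 0.74 − 0.31/0.50 = 0.74 − 0.6200 = 0.1200.

0.120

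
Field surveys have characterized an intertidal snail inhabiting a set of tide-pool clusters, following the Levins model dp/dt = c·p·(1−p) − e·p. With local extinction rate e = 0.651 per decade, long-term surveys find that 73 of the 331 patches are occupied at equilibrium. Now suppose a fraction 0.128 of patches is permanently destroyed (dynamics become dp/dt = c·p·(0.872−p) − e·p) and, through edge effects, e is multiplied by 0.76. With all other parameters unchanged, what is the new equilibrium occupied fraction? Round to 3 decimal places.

Observed p* = 73/331 = 0.22054.
Balance c(1−p*) = e gives c = e/(1 − 0.22054) = 0.651/0.77946 = 0.83519.
New p* = 0.872 − e/c = 0.872 − 0.49476/0.83519 = 0.27961.

0.280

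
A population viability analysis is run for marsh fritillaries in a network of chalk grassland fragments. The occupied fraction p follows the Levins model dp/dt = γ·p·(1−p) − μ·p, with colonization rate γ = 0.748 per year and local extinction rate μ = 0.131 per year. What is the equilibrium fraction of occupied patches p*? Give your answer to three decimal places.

At equilibrium, colonization balances extinction: γ·p*·(1−p*) = μ·p*.
So p* = 1 − μ/γ = 1 − 0.131/0.748 = 1 − 0.1751 = 0.8249.

0.825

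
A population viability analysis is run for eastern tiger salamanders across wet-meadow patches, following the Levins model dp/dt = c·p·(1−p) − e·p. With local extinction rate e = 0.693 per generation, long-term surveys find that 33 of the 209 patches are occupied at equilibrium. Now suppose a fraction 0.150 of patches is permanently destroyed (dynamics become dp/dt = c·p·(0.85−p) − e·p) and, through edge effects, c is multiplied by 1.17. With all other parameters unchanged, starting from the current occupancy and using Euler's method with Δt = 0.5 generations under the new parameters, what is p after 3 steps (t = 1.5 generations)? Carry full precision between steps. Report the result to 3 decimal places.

Observed p* = 33/209 = 0.15789.
Balance c(1−p*) = e gives c = e/(1 − 0.15789) = 0.693/0.84211 = 0.82294.
Starting from p₀ = 0.15789; update p ← p + (dp/dt)·Δt with the new parameters.
step 1: Δp = -0.00210, p = 0.15579
step 2: Δp = -0.00192, p = 0.15388
step 3: Δp = -0.00175, p = 0.15213

0.152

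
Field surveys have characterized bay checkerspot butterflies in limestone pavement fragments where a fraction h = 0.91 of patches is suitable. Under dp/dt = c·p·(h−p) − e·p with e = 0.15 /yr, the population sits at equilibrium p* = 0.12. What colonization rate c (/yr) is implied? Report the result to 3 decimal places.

0.190

At equilibrium c(h−p*) = e, so c = e/(h−p*).
c = 0.15/(0.91 − 0.12) = 0.15/0.7900 = 0.1899.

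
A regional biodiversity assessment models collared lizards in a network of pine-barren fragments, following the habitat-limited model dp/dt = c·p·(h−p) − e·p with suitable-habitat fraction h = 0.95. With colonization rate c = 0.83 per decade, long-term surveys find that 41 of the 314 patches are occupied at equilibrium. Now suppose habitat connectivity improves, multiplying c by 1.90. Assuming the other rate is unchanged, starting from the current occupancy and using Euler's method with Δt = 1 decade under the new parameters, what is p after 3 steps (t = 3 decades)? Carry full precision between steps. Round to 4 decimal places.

Observed p* = 41/314 = 0.13057.
Balance c(h−p*) = e gives e = 0.83×(0.95 − 0.13057) = 0.68012.
Starting from p₀ = 0.13057; update p ← p + (dp/dt)·Δt with the new parameters.
step 1: Δp = +0.07993, p = 0.21050
step 2: Δp = +0.10232, p = 0.31282
step 3: Δp = +0.10158, p = 0.41439

0.4144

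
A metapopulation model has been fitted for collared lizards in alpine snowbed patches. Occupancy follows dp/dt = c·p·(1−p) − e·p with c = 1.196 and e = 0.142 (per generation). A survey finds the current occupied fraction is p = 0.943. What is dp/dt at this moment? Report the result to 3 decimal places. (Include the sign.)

-0.070

Colonization term: c·p·(1−p) = 1.196×0.943×0.0570 = 0.06429.
Extinction term: e·p = 0.13391.
dp/dt = 0.06429 − 0.13391 = -0.06962.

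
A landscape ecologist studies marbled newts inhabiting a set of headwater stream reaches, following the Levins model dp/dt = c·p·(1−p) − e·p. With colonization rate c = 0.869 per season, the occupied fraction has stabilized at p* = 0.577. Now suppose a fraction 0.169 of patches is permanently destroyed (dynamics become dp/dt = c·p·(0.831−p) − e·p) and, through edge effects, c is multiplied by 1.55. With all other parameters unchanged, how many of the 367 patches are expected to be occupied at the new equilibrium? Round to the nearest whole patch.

Balance c(1−p*) = e gives e = 0.869×(1 − 0.57700) = 0.36759.
New p* = 0.831 − e/c = 0.831 − 0.36759/1.34695 = 0.55809.
Expected occupied = 367 × 0.55809 = 204.82 ≈ 205.

205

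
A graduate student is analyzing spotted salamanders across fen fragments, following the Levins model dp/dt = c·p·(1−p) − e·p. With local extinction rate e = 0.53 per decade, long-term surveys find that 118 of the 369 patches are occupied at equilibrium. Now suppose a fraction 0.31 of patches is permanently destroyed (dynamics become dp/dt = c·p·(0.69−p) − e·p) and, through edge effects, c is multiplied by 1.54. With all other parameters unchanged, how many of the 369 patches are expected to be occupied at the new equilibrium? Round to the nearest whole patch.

Observed p* = 118/369 = 0.31978.
Balance c(1−p*) = e gives c = e/(1 − 0.31978) = 0.53/0.68022 = 0.77916.
New p* = 0.69 − e/c = 0.69 − 0.53000/1.19991 = 0.24830.
Expected occupied = 369 × 0.24830 = 91.62 ≈ 92.

92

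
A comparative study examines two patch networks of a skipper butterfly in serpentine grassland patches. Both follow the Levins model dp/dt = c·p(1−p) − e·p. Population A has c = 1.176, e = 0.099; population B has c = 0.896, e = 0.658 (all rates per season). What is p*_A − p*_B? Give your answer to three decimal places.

0.650

A: p*_A = 1 − 0.099/1.176 = 0.9158.
B: p*_B = 1 − 0.658/0.896 = 0.2656.
p*_A − p*_B = 0.9158 − 0.2656 = 0.6502.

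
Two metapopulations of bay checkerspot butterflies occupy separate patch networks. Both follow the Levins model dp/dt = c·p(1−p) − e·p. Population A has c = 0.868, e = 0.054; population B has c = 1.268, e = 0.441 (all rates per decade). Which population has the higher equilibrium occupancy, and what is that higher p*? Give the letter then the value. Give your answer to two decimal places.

A, 0.94

A: p*_A = 1 − 0.054/0.868 = 0.9378.
B: p*_B = 1 − 0.441/1.268 = 0.6522.
A is higher at 0.9378.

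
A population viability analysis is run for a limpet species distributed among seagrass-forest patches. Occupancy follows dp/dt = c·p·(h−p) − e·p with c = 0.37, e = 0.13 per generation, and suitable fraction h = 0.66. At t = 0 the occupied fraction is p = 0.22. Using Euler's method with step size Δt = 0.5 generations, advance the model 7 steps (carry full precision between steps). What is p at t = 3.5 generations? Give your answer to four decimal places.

Update rule: p ← p + [c·p·(h−p) − e·p]·Δt with Δt = 0.5.
p: 0.22000 → 0.22361  (Δp = +0.00361)
p: 0.22361 → 0.22713  (Δp = +0.00352)
p: 0.22713 → 0.23055  (Δp = +0.00343)
p: 0.23055 → 0.23388  (Δp = +0.00333)
p: 0.23388 → 0.23712  (Δp = +0.00324)
p: 0.23712 → 0.24026  (Δp = +0.00314)
p: 0.24026 → 0.24330  (Δp = +0.00304)

0.2433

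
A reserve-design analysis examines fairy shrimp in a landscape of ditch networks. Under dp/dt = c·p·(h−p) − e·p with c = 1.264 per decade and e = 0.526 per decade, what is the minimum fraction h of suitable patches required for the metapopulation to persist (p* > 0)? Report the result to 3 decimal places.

p* = h − e/c is positive only when h > e/c.
h_min = e/c = 0.526/1.264 = 0.4161.

0.416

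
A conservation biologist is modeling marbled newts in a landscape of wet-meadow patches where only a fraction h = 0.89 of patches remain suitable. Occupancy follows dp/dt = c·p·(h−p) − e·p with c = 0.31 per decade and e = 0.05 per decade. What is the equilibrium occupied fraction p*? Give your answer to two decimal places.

Setting dp/dt = 0 and dividing by p* gives c·(h−p*) = e.
So p* = h − e/c = 0.89 − 0.05/0.31 = 0.89 − 0.1613 = 0.7287.

0.73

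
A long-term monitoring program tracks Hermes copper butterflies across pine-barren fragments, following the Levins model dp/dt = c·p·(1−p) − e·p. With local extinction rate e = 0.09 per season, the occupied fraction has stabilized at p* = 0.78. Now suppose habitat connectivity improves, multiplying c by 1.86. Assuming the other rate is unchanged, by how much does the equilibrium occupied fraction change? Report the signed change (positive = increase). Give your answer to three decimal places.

0.102

Balance c(1−p*) = e gives c = e/(1 − 0.78000) = 0.09/0.22000 = 0.40909.
New p* = 1 − e/c = 1 − 0.09000/0.76091 = 0.88172.
Δp* = 0.88172 − 0.78000 = +0.10172.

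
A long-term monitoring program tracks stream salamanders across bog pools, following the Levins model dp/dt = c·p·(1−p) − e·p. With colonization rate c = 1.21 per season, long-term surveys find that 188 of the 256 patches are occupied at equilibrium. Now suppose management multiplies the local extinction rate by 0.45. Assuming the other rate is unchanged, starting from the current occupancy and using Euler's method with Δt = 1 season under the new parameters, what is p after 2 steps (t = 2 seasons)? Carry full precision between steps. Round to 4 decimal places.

Observed p* = 188/256 = 0.73438.
Balance c(1−p*) = e gives e = 1.21×(1 − 0.73438) = 0.32141.
Starting from p₀ = 0.73438; update p ← p + (dp/dt)·Δt with the new parameters.
step 1: Δp = +0.12982, p = 0.86419
step 2: Δp = +0.01702, p = 0.88121

0.8812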